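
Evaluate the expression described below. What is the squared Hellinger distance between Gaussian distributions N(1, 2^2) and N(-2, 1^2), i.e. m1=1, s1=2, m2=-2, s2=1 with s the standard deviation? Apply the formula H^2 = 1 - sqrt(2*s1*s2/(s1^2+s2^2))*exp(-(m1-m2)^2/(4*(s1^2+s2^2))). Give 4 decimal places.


Squared Hellinger distance for Gaussians:
H^2 = 1 - sqrt(2*s1*s2/(s1^2+s2^2)) * exp(-(m1-m2)^2/(4*(s1^2+s2^2))).
s1^2 = 4, s2^2 = 1, s1^2+s2^2 = 5.
sqrt(2*2*1/(5)) = 0.894427.
(m1-m2)^2 = (3)^2 = 9.
exp(-9/(4*5)) = exp(-0.45) = 0.637628.
H^2 = 1 - 0.894427*0.637628 = 0.4297

0.4297


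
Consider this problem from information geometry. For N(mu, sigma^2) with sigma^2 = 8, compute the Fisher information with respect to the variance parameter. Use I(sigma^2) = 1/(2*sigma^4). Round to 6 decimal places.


Fisher information for variance: I(sigma^2) = 1/(2*sigma^4).
sigma^2 = 8, so sigma^4 = 64.
I = 1/(2*64) = 1/128 = 0.007813

0.007813


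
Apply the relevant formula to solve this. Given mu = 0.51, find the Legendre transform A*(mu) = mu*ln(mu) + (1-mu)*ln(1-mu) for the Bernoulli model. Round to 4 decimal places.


Legendre transform for Bernoulli:
A*(mu) = mu*log(mu) + (1-mu)*log(1-mu).
mu = 0.51, 1-mu = 0.49.
mu*log(mu) = 0.51*log(0.51) = -0.343406.
(1-mu)*log(1-mu) = 0.49*log(0.49) = -0.349541.
A* = -0.343406 + -0.349541 = -0.6929

-0.6929


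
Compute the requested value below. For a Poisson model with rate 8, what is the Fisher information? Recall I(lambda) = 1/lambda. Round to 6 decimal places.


Fisher information for Poisson: I(lambda) = 1/lambda.
lambda = 8.
I(lambda) = 1/8 = 0.125000

0.125000


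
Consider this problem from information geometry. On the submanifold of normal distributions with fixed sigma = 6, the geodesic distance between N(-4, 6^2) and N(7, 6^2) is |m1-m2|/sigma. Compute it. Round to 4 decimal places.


On the fixed-variance normal subfamily, geodesic distance = |m1-m2|/sigma.
|-4 - 7| = 11.
sigma = 6.
d = 11/6 = 1.8333

1.8333


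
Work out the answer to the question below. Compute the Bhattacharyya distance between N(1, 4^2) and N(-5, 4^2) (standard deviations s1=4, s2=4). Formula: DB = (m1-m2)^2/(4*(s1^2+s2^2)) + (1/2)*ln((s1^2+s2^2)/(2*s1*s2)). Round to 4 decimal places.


Bhattacharyya distance between two Gaussians:
DB = (m1-m2)^2/(4*(s1^2+s2^2)) + (1/2)*ln((s1^2+s2^2)/(2*s1*s2)).
(m1-m2)^2 = (6)^2 = 36.
s1^2+s2^2 = 16 + 16 = 32.
term1 = 36/128 = 0.28125.
term2 = 0.5*ln(32/32.0) = 0.0.
DB = 0.28125 + 0.0 = 0.2813

0.2813


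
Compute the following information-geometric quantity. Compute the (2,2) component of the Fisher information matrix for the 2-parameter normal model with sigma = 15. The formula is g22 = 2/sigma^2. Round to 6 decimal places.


For the 2-parameter normal family, the Fisher metric has:
  g11 = 1/sigma^2, g22 = 2/sigma^2.
sigma = 15, sigma^2 = 225.
g22 = 0.008889

0.008889


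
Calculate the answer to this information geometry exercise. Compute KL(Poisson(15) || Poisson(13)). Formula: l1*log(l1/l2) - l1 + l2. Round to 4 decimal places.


KL divergence for Poisson:
KL = l1*log(l1/l2) - l1 + l2.
l1 = 15, l2 = 13.
log(15/13) = 0.143101.
l1*log(l1/l2) = 15 * 0.143101 = 2.146513.
KL = 2.146513 - 15 + 13 = 0.1465

0.1465


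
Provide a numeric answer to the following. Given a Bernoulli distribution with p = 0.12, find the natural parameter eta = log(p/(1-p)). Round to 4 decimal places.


Natural parameter for Bernoulli: eta = log(p/(1-p)).
p = 0.12, 1-p = 0.88.
p/(1-p) = 0.136364.
eta = log(0.136364) = -1.9924

-1.9924


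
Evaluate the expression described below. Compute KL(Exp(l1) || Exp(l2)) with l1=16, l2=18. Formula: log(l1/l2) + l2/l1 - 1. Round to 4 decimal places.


KL divergence for exponential family:
KL = log(l1/l2) + l2/l1 - 1.
log(16/18) = -0.117783.
18/16 = 1.125.
KL = -0.117783 + 1.125 - 1 = 0.0072

0.0072


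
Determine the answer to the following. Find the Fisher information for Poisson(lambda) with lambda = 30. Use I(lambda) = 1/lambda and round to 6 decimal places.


Fisher information for Poisson: I(lambda) = 1/lambda.
lambda = 30.
I(lambda) = 1/30 = 0.033333

0.033333


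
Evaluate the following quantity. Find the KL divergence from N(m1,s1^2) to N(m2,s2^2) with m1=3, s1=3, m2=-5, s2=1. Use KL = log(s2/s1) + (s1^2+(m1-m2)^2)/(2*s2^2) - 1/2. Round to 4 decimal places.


KL divergence between normal distributions:
KL = log(s2/s1) + (s1^2 + (m1-m2)^2)/(2*s2^2) - 1/2.
log(1/3) = -1.098612.
(3^2 + (3--5)^2)/(2*1^2) = (9 + 64)/2 = 36.5.
KL = -1.098612 + 36.5 - 0.5 = 34.9014

34.9014


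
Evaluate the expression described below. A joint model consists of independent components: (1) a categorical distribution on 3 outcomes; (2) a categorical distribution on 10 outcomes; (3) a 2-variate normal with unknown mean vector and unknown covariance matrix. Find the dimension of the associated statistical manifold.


The dimension of a statistical manifold equals the number of free
(independent) real parameters of the model. For a product of independent
blocks the parameter counts add.
- categorical on 3 outcomes (probabilities sum to 1): 3-1 = 2.
- categorical on 10 outcomes (probabilities sum to 1): 10-1 = 9.
- 2-variate normal: 2 (mean) + 2*3/2 = 3 (symmetric covariance) = 5.
Total = 2 + 9 + 5 = 16.
Dimension = 16

16


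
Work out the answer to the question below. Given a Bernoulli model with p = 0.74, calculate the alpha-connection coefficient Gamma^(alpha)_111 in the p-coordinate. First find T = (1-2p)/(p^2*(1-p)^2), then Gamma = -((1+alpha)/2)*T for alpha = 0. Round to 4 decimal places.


Skewness (Amari-Chentsov) tensor: T = (1-2p)/(p^2*(1-p)^2).
p = 0.74, 1-2p = -0.48, p^2 = 0.5476, (1-p)^2 = 0.0676.
T = -0.48/(0.5476 * 0.0676) = -12.966749.
In the p-coordinate, Gamma^(alpha) = Gamma^(0) - (alpha/2)*T with Gamma^(0) = (1/2)*g'(p) = -T/2,
so Gamma^(alpha) = -((1+alpha)/2)*T.
alpha = 0, -(1+alpha)/2 = -0.5.
Gamma = -0.5 * -12.966749 = 6.4834

6.4834


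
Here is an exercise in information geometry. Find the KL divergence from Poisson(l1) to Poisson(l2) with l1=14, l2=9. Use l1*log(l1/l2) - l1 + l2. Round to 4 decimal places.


KL divergence for Poisson:
KL = l1*log(l1/l2) - l1 + l2.
l1 = 14, l2 = 9.
log(14/9) = 0.441833.
l1*log(l1/l2) = 14 * 0.441833 = 6.185659.
KL = 6.185659 - 14 + 9 = 1.1857

1.1857


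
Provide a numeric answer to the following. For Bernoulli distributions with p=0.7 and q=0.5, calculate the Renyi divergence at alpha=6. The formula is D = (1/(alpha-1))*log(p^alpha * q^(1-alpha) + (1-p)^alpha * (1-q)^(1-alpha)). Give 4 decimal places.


Renyi divergence of order alpha between Bernoulli distributions:
D = (1/(alpha-1))*log(p^alpha * q^(1-alpha) + (1-p)^alpha * (1-q)^(1-alpha)).
alpha = 6, p = 0.7, q = 0.5.
p^alpha * q^(1-alpha) = 0.7^6 * 0.5^-5 = 3.764768.
(1-p)^alpha * (1-q)^(1-alpha) = 0.3^6 * 0.5^-5 = 0.023328.
sum = 3.764768 + 0.023328 = 3.788096.
D = (1/5)*log(3.788096) = 0.2664

0.2664


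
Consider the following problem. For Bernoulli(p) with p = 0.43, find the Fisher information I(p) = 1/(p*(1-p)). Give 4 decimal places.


For Bernoulli(p), Fisher information is I(p) = 1/(p*(1-p)).
p = 0.43, 1-p = 0.57.
p*(1-p) = 0.2451.
I(p) = 1/0.2451 = 4.0800

4.0800


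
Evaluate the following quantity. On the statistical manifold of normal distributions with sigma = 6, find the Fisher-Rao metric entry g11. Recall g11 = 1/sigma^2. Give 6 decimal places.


For the 2-parameter normal family, the Fisher metric has:
  g11 = 1/sigma^2, g22 = 2/sigma^2.
sigma = 6, sigma^2 = 36.
g11 = 0.027778

0.027778


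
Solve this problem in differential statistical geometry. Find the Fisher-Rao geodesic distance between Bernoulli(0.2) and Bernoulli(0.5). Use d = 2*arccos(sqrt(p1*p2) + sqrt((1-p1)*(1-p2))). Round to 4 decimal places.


Geodesic distance on Bernoulli manifold:
d(p1,p2) = 2*arccos(sqrt(p1*p2) + sqrt((1-p1)*(1-p2))).
sqrt(p1*p2) = sqrt(0.2*0.5) = 0.316228.
sqrt((1-p1)*(1-p2)) = sqrt(0.8*0.5) = 0.632456.
arg = 0.316228 + 0.632456 = 0.948683.
d = 2*arccos(0.948683) = 0.6435

0.6435


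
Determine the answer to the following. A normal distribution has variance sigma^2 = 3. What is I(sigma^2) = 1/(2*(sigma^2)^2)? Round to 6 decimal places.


Fisher information for variance: I(sigma^2) = 1/(2*sigma^4).
sigma^2 = 3, so sigma^4 = 9.
I = 1/(2*9) = 1/18 = 0.055556

0.055556


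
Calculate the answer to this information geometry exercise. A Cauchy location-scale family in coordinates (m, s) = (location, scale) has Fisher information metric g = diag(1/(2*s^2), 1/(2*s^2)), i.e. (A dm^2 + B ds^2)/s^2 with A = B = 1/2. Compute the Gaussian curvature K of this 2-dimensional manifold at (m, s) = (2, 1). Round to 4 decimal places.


The metric has the form g = (A dm^2 + B ds^2)/s^2 with A = 1/2, B = 1/2.
Substitute u = sqrt(A/B)*m: g = B*(du^2 + ds^2)/s^2, i.e. B times the
Poincare upper half-plane metric, which has constant Gaussian curvature -1.
Scaling a 2D metric by a constant c divides the Gaussian curvature by c,
so K = -1/B = -1/(1/2) = -2.0000 everywhere (the point (m, s) = (2, 1) is irrelevant:
the curvature is constant).
The requested Gaussian curvature is K = -2.0000.

-2.0000


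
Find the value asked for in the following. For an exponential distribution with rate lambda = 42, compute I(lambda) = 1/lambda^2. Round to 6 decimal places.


Fisher information for exponential: I(lambda) = 1/lambda^2.
lambda = 42, lambda^2 = 1764.
I = 1/1764 = 0.000567

0.000567


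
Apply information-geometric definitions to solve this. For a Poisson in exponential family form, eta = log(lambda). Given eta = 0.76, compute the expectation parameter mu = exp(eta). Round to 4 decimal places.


Expectation parameter for Poisson exponential family:
mu = exp(eta).
eta = 0.76.
mu = exp(0.76) = 2.1383

2.1383


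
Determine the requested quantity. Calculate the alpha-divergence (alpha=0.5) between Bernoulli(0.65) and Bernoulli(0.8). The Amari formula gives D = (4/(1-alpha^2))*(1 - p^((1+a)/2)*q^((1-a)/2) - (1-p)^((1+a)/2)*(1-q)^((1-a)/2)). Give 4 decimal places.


Amari alpha-divergence:
D = (4/(1-alpha^2))*(1 - p^((1+a)/2)*q^((1-a)/2) - (1-p)^((1+a)/2)*(1-q)^((1-a)/2)).
alpha = 0.5, p = 0.65, q = 0.8.
e1 = (1+alpha)/2 = 0.75, e2 = (1-alpha)/2 = 0.25.
t1 = p^e1 * q^e2 = 0.65^0.75 * 0.8^0.25 = 0.684633.
t2 = (1-p)^e1 * (1-q)^e2 = 0.35^0.75 * 0.2^0.25 = 0.304305.
4/(1-alpha^2) = 5.333333.
D = 5.333333*(1 - 0.684633 - 0.304305) = 0.0590

0.0590


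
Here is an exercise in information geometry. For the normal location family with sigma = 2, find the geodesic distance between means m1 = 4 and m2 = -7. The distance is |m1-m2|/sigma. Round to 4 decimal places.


On the fixed-variance normal subfamily, geodesic distance = |m1-m2|/sigma.
|4 - -7| = 11.
sigma = 2.
d = 11/2 = 5.5000

5.5000


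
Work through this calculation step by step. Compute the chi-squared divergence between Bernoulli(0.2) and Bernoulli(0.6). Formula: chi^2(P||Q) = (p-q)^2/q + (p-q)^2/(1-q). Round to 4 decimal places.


Chi-squared divergence between Bernoulli distributions:
chi^2 = (p-q)^2/q + (p-q)^2/(1-q).
p = 0.2, q = 0.6, p-q = -0.4.
(p-q)^2 = 0.16.
term1 = 0.16/0.6 = 0.266667.
term2 = 0.16/0.4 = 0.4.
chi^2 = 0.266667 + 0.4 = 0.6667

0.6667


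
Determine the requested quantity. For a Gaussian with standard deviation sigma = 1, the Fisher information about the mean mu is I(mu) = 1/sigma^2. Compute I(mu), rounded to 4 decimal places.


The Fisher information for the mean of a normal distribution is I(mu) = 1/sigma^2.
sigma = 1, so sigma^2 = 1.
I(mu) = 1/1 = 1.0000

1.0000


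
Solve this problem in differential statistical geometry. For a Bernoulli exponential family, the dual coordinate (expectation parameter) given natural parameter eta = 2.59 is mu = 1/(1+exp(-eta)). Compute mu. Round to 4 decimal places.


Dual coordinate (expectation parameter) for Bernoulli:
mu = 1/(1+exp(-eta)).
eta = 2.59.
exp(-eta) = exp(-2.59) = 0.07502.
mu = 1/(1+0.07502) = 0.9302

0.9302


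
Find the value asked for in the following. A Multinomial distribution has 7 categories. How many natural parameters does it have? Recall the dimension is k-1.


Exponential family dimension calculation:
For Multinomial with k=7 categories, dim = k-1 = 6.

6


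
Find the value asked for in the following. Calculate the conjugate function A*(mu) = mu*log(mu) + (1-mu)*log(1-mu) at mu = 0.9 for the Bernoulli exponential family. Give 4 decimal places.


Legendre transform for Bernoulli:
A*(mu) = mu*log(mu) + (1-mu)*log(1-mu).
mu = 0.9, 1-mu = 0.1.
mu*log(mu) = 0.9*log(0.9) = -0.094824.
(1-mu)*log(1-mu) = 0.1*log(0.1) = -0.230259.
A* = -0.094824 + -0.230259 = -0.3251

-0.3251


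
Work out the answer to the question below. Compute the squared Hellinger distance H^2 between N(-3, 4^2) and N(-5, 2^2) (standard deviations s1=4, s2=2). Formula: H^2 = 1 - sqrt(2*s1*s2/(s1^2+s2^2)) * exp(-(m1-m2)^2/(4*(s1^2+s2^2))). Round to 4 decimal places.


Squared Hellinger distance for Gaussians:
H^2 = 1 - sqrt(2*s1*s2/(s1^2+s2^2)) * exp(-(m1-m2)^2/(4*(s1^2+s2^2))).
s1^2 = 16, s2^2 = 4, s1^2+s2^2 = 20.
sqrt(2*4*2/(20)) = 0.894427.
(m1-m2)^2 = (2)^2 = 4.
exp(-4/(4*20)) = exp(-0.05) = 0.951229.
H^2 = 1 - 0.894427*0.951229 = 0.1492

0.1492


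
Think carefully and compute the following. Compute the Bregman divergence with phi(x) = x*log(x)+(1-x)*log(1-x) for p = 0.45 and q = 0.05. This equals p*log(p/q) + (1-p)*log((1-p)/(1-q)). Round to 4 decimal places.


Bregman divergence with negative entropy generator:
D = p*log(p/q) + (1-p)*log((1-p)/(1-q)).
p = 0.45, q = 0.05.
p*log(p/q) = 0.45*log(0.45/0.05) = 0.988751.
(1-p)*log((1-p)/(1-q)) = 0.55*log(0.55/0.95) = -0.300599.
D = 0.988751 + -0.300599 = 0.6882

0.6882


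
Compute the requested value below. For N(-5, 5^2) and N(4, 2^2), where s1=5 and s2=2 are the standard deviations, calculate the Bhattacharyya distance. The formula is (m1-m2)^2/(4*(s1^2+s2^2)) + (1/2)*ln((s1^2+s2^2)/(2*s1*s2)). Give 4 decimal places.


Bhattacharyya distance between two Gaussians:
DB = (m1-m2)^2/(4*(s1^2+s2^2)) + (1/2)*ln((s1^2+s2^2)/(2*s1*s2)).
(m1-m2)^2 = (-9)^2 = 81.
s1^2+s2^2 = 25 + 4 = 29.
term1 = 81/116 = 0.698276.
term2 = 0.5*ln(29/20.0) = 0.185782.
DB = 0.698276 + 0.185782 = 0.8841

0.8841


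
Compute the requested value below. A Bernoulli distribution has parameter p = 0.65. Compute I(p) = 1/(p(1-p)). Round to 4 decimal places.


For Bernoulli(p), Fisher information is I(p) = 1/(p*(1-p)).
p = 0.65, 1-p = 0.35.
p*(1-p) = 0.2275.
I(p) = 1/0.2275 = 4.3956

4.3956


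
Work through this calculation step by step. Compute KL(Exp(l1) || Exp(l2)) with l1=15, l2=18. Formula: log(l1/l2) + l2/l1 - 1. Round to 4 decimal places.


KL divergence for exponential family:
KL = log(l1/l2) + l2/l1 - 1.
log(15/18) = -0.182322.
18/15 = 1.2.
KL = -0.182322 + 1.2 - 1 = 0.0177

0.0177


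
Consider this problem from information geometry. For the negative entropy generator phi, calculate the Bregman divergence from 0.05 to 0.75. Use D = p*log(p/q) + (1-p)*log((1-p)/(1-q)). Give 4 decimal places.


Bregman divergence with negative entropy generator:
D = p*log(p/q) + (1-p)*log((1-p)/(1-q)).
p = 0.05, q = 0.75.
p*log(p/q) = 0.05*log(0.05/0.75) = -0.135403.
(1-p)*log((1-p)/(1-q)) = 0.95*log(0.95/0.25) = 1.268251.
D = -0.135403 + 1.268251 = 1.1328

1.1328


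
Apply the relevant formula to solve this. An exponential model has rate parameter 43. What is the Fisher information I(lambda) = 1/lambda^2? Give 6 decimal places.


Fisher information for exponential: I(lambda) = 1/lambda^2.
lambda = 43, lambda^2 = 1849.
I = 1/1849 = 0.000541

0.000541


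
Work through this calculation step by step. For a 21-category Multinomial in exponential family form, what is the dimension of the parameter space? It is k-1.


Exponential family dimension calculation:
For Multinomial with k=21 categories, dim = k-1 = 20.

20


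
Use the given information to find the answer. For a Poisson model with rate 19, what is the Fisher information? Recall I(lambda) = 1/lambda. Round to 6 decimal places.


Fisher information for Poisson: I(lambda) = 1/lambda.
lambda = 19.
I(lambda) = 1/19 = 0.052632

0.052632


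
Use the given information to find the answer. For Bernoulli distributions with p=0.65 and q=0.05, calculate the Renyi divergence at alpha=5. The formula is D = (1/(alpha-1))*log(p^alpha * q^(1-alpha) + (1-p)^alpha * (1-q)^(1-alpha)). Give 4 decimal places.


Renyi divergence of order alpha between Bernoulli distributions:
D = (1/(alpha-1))*log(p^alpha * q^(1-alpha) + (1-p)^alpha * (1-q)^(1-alpha)).
alpha = 5, p = 0.65, q = 0.05.
p^alpha * q^(1-alpha) = 0.65^5 * 0.05^-4 = 18564.65.
(1-p)^alpha * (1-q)^(1-alpha) = 0.35^5 * 0.95^-4 = 0.006448.
sum = 18564.65 + 0.006448 = 18564.656448.
D = (1/4)*log(18564.656448) = 2.4573

2.4573


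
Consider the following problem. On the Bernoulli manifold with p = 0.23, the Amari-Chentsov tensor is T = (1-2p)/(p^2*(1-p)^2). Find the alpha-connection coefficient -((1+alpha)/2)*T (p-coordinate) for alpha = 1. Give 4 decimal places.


Skewness (Amari-Chentsov) tensor: T = (1-2p)/(p^2*(1-p)^2).
p = 0.23, 1-2p = 0.54, p^2 = 0.0529, (1-p)^2 = 0.5929.
T = 0.54/(0.0529 * 0.5929) = 17.216967.
In the p-coordinate, Gamma^(alpha) = Gamma^(0) - (alpha/2)*T with Gamma^(0) = (1/2)*g'(p) = -T/2,
so Gamma^(alpha) = -((1+alpha)/2)*T.
alpha = 1, -(1+alpha)/2 = -1.0.
Gamma = -1.0 * 17.216967 = -17.2170

-17.2170


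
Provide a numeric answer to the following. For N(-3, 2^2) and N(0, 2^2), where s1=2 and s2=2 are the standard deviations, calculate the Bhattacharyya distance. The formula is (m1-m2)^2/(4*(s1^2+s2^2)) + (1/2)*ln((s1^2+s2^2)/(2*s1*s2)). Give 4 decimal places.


Bhattacharyya distance between two Gaussians:
DB = (m1-m2)^2/(4*(s1^2+s2^2)) + (1/2)*ln((s1^2+s2^2)/(2*s1*s2)).
(m1-m2)^2 = (-3)^2 = 9.
s1^2+s2^2 = 4 + 4 = 8.
term1 = 9/32 = 0.28125.
term2 = 0.5*ln(8/8.0) = 0.0.
DB = 0.28125 + 0.0 = 0.2813

0.2813


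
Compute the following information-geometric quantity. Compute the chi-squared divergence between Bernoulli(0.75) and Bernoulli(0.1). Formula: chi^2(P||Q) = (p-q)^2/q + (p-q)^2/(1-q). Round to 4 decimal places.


Chi-squared divergence between Bernoulli distributions:
chi^2 = (p-q)^2/q + (p-q)^2/(1-q).
p = 0.75, q = 0.1, p-q = 0.65.
(p-q)^2 = 0.4225.
term1 = 0.4225/0.1 = 4.225.
term2 = 0.4225/0.9 = 0.469444.
chi^2 = 4.225 + 0.469444 = 4.6944

4.6944


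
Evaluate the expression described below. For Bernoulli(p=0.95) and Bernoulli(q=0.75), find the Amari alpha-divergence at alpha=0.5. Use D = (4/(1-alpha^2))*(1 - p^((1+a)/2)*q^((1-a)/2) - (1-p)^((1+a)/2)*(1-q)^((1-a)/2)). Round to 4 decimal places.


Amari alpha-divergence:
D = (4/(1-alpha^2))*(1 - p^((1+a)/2)*q^((1-a)/2) - (1-p)^((1+a)/2)*(1-q)^((1-a)/2)).
alpha = 0.5, p = 0.95, q = 0.75.
e1 = (1+alpha)/2 = 0.75, e2 = (1-alpha)/2 = 0.25.
t1 = p^e1 * q^e2 = 0.95^0.75 * 0.75^0.25 = 0.895484.
t2 = (1-p)^e1 * (1-q)^e2 = 0.05^0.75 * 0.25^0.25 = 0.074767.
4/(1-alpha^2) = 5.333333.
D = 5.333333*(1 - 0.895484 - 0.074767) = 0.1587

0.1587


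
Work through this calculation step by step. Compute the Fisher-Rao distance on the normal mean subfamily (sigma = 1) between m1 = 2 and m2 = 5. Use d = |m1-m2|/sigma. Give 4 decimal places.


On the fixed-variance normal subfamily, geodesic distance = |m1-m2|/sigma.
|2 - 5| = 3.
sigma = 1.
d = 3/1 = 3.0000

3.0000


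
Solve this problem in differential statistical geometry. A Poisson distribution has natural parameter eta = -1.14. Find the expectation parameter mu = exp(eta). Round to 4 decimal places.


Expectation parameter for Poisson exponential family:
mu = exp(eta).
eta = -1.14.
mu = exp(-1.14) = 0.3198

0.3198


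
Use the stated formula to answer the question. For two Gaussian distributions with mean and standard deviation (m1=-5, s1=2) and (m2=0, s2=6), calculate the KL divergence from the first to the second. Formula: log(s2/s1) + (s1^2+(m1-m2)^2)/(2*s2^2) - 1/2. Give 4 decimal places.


KL divergence between normal distributions:
KL = log(s2/s1) + (s1^2 + (m1-m2)^2)/(2*s2^2) - 1/2.
log(6/2) = 1.098612.
(2^2 + (-5-0)^2)/(2*6^2) = (4 + 25)/72 = 0.402778.
KL = 1.098612 + 0.402778 - 0.5 = 1.0014

1.0014


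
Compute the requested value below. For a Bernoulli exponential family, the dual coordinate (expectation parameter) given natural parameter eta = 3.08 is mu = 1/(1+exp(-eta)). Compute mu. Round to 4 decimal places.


Dual coordinate (expectation parameter) for Bernoulli:
mu = 1/(1+exp(-eta)).
eta = 3.08.
exp(-eta) = exp(-3.08) = 0.045959.
mu = 1/(1+0.045959) = 0.9561

0.9561


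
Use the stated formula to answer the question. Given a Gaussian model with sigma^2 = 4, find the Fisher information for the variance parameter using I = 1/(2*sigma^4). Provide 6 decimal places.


Fisher information for variance: I(sigma^2) = 1/(2*sigma^4).
sigma^2 = 4, so sigma^4 = 16.
I = 1/(2*16) = 1/32 = 0.031250

0.031250


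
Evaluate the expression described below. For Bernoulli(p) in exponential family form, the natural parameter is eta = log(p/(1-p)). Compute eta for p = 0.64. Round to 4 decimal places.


Natural parameter for Bernoulli: eta = log(p/(1-p)).
p = 0.64, 1-p = 0.36.
p/(1-p) = 1.777778.
eta = log(1.777778) = 0.5754

0.5754


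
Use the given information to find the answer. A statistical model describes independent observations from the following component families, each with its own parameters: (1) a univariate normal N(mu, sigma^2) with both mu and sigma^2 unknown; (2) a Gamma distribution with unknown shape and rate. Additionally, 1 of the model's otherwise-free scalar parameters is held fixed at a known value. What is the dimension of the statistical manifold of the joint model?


The dimension of a statistical manifold equals the number of free
(independent) real parameters of the model. For a product of independent
blocks the parameter counts add.
- normal (mu, sigma^2): 2.
- Gamma (shape, rate): 2.
Total = 2 + 2 = 4.
1 parameter(s) fixed at known values: 4 - 1 = 3.
Dimension = 3

3


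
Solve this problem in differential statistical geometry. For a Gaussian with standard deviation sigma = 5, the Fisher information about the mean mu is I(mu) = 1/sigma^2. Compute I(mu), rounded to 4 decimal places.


The Fisher information for the mean of a normal distribution is I(mu) = 1/sigma^2.
sigma = 5, so sigma^2 = 25.
I(mu) = 1/25 = 0.0400

0.0400


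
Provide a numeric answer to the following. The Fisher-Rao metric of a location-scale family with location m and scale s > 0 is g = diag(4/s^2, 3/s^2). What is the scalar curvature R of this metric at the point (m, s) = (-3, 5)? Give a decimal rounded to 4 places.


The metric has the form g = (A dm^2 + B ds^2)/s^2 with A = 4, B = 3.
Substitute u = sqrt(A/B)*m: g = B*(du^2 + ds^2)/s^2, i.e. B times the
Poincare upper half-plane metric, which has constant Gaussian curvature -1.
Scaling a 2D metric by a constant c divides the Gaussian curvature by c,
so K = -1/B = -1/(3) = -0.3333 everywhere (the point (m, s) = (-3, 5) is irrelevant:
the curvature is constant).
Scalar curvature in dimension 2: R = 2K = -2/(3) = -0.6667.

-0.6667


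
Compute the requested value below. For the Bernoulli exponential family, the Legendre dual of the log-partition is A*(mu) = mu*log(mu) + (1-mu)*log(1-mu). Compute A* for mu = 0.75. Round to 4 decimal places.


Legendre transform for Bernoulli:
A*(mu) = mu*log(mu) + (1-mu)*log(1-mu).
mu = 0.75, 1-mu = 0.25.
mu*log(mu) = 0.75*log(0.75) = -0.215762.
(1-mu)*log(1-mu) = 0.25*log(0.25) = -0.346574.
A* = -0.215762 + -0.346574 = -0.5623

-0.5623


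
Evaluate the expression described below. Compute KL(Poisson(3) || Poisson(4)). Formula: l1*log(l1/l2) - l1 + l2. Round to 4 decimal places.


KL divergence for Poisson:
KL = l1*log(l1/l2) - l1 + l2.
l1 = 3, l2 = 4.
log(3/4) = -0.287682.
l1*log(l1/l2) = 3 * -0.287682 = -0.863046.
KL = -0.863046 - 3 + 4 = 0.1370

0.1370


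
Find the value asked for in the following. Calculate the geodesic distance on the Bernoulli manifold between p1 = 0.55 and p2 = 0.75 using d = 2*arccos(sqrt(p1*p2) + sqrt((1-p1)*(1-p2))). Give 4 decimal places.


Geodesic distance on Bernoulli manifold:
d(p1,p2) = 2*arccos(sqrt(p1*p2) + sqrt((1-p1)*(1-p2))).
sqrt(p1*p2) = sqrt(0.55*0.75) = 0.642262.
sqrt((1-p1)*(1-p2)) = sqrt(0.45*0.25) = 0.33541.
arg = 0.642262 + 0.33541 = 0.977672.
d = 2*arccos(0.977672) = 0.4234

0.4234


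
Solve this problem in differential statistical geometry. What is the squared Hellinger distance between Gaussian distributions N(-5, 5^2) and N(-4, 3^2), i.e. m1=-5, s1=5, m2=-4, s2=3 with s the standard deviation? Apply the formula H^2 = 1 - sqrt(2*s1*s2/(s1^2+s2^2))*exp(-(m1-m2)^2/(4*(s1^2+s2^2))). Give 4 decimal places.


Squared Hellinger distance for Gaussians:
H^2 = 1 - sqrt(2*s1*s2/(s1^2+s2^2)) * exp(-(m1-m2)^2/(4*(s1^2+s2^2))).
s1^2 = 25, s2^2 = 9, s1^2+s2^2 = 34.
sqrt(2*5*3/(34)) = 0.939336.
(m1-m2)^2 = (-1)^2 = 1.
exp(-1/(4*34)) = exp(-0.007353) = 0.992674.
H^2 = 1 - 0.939336*0.992674 = 0.0675

0.0675


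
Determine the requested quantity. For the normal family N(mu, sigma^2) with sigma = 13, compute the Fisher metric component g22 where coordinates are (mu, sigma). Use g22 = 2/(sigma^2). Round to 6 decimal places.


For the 2-parameter normal family, the Fisher metric has:
  g11 = 1/sigma^2, g22 = 2/sigma^2.
sigma = 13, sigma^2 = 169.
g22 = 0.011834

0.011834


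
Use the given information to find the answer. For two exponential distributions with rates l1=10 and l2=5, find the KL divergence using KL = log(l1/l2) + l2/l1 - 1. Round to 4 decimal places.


KL divergence for exponential family:
KL = log(l1/l2) + l2/l1 - 1.
log(10/5) = 0.693147.
5/10 = 0.5.
KL = 0.693147 + 0.5 - 1 = 0.1931

0.1931


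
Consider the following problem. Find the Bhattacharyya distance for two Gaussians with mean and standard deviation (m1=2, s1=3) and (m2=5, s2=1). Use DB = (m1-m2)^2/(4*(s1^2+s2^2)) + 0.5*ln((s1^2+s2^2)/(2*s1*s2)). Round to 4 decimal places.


Bhattacharyya distance between two Gaussians:
DB = (m1-m2)^2/(4*(s1^2+s2^2)) + (1/2)*ln((s1^2+s2^2)/(2*s1*s2)).
(m1-m2)^2 = (-3)^2 = 9.
s1^2+s2^2 = 9 + 1 = 10.
term1 = 9/40 = 0.225.
term2 = 0.5*ln(10/6.0) = 0.255413.
DB = 0.225 + 0.255413 = 0.4804

0.4804


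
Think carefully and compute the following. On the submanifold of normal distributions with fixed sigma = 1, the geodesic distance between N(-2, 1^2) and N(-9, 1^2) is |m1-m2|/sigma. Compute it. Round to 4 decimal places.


On the fixed-variance normal subfamily, geodesic distance = |m1-m2|/sigma.
|-2 - -9| = 7.
sigma = 1.
d = 7/1 = 7.0000

7.0000


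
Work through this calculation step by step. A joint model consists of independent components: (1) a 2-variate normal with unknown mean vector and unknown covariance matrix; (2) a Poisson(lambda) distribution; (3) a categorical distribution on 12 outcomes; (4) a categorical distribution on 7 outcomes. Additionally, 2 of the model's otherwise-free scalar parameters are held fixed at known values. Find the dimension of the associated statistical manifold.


The dimension of a statistical manifold equals the number of free
(independent) real parameters of the model. For a product of independent
blocks the parameter counts add.
- 2-variate normal: 2 (mean) + 2*3/2 = 3 (symmetric covariance) = 5.
- Poisson (lambda): 1.
- categorical on 12 outcomes (probabilities sum to 1): 12-1 = 11.
- categorical on 7 outcomes (probabilities sum to 1): 7-1 = 6.
Total = 5 + 1 + 11 + 6 = 23.
2 parameter(s) fixed at known values: 23 - 2 = 21.
Dimension = 21

21


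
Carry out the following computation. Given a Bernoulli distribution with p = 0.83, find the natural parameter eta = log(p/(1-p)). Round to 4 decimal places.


Natural parameter for Bernoulli: eta = log(p/(1-p)).
p = 0.83, 1-p = 0.17.
p/(1-p) = 4.882353.
eta = log(4.882353) = 1.5856

1.5856


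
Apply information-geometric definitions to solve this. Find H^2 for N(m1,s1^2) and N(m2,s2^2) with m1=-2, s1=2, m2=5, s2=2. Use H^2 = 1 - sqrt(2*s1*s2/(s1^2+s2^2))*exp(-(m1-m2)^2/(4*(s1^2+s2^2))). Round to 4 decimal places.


Squared Hellinger distance for Gaussians:
H^2 = 1 - sqrt(2*s1*s2/(s1^2+s2^2)) * exp(-(m1-m2)^2/(4*(s1^2+s2^2))).
s1^2 = 4, s2^2 = 4, s1^2+s2^2 = 8.
sqrt(2*2*2/(8)) = 1.0.
(m1-m2)^2 = (-7)^2 = 49.
exp(-49/(4*8)) = exp(-1.53125) = 0.216265.
H^2 = 1 - 1.0*0.216265 = 0.7837

0.7837


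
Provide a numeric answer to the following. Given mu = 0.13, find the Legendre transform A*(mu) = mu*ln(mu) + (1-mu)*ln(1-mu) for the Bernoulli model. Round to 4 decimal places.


Legendre transform for Bernoulli:
A*(mu) = mu*log(mu) + (1-mu)*log(1-mu).
mu = 0.13, 1-mu = 0.87.
mu*log(mu) = 0.13*log(0.13) = -0.265229.
(1-mu)*log(1-mu) = 0.87*log(0.87) = -0.121158.
A* = -0.265229 + -0.121158 = -0.3864

-0.3864


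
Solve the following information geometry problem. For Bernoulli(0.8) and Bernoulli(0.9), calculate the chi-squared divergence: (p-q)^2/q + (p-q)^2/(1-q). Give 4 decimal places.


Chi-squared divergence between Bernoulli distributions:
chi^2 = (p-q)^2/q + (p-q)^2/(1-q).
p = 0.8, q = 0.9, p-q = -0.1.
(p-q)^2 = 0.01.
term1 = 0.01/0.9 = 0.011111.
term2 = 0.01/0.1 = 0.1.
chi^2 = 0.011111 + 0.1 = 0.1111

0.1111


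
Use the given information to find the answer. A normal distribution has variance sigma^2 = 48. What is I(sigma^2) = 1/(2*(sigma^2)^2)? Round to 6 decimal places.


Fisher information for variance: I(sigma^2) = 1/(2*sigma^4).
sigma^2 = 48, so sigma^4 = 2304.
I = 1/(2*2304) = 1/4608 = 0.000217

0.000217


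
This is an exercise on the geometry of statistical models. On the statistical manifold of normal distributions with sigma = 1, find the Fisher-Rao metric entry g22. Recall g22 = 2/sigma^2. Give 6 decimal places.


For the 2-parameter normal family, the Fisher metric has:
  g11 = 1/sigma^2, g22 = 2/sigma^2.
sigma = 1, sigma^2 = 1.
g22 = 2.000000

2.000000


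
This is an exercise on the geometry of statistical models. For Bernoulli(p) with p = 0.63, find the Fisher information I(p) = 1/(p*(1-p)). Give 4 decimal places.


For Bernoulli(p), Fisher information is I(p) = 1/(p*(1-p)).
p = 0.63, 1-p = 0.37.
p*(1-p) = 0.2331.
I(p) = 1/0.2331 = 4.2900

4.2900


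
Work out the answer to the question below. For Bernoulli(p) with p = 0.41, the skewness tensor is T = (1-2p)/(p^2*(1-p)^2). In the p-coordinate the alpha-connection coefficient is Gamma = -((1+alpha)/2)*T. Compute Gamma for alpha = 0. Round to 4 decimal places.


Skewness (Amari-Chentsov) tensor: T = (1-2p)/(p^2*(1-p)^2).
p = 0.41, 1-2p = 0.18, p^2 = 0.1681, (1-p)^2 = 0.3481.
T = 0.18/(0.1681 * 0.3481) = 3.076102.
In the p-coordinate, Gamma^(alpha) = Gamma^(0) - (alpha/2)*T with Gamma^(0) = (1/2)*g'(p) = -T/2,
so Gamma^(alpha) = -((1+alpha)/2)*T.
alpha = 0, -(1+alpha)/2 = -0.5.
Gamma = -0.5 * 3.076102 = -1.5381

-1.5381


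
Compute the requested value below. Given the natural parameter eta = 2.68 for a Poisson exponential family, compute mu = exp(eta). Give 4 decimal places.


Expectation parameter for Poisson exponential family:
mu = exp(eta).
eta = 2.68.
mu = exp(2.68) = 14.5851

14.5851


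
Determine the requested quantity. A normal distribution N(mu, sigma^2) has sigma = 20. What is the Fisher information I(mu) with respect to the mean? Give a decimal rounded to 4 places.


The Fisher information for the mean of a normal distribution is I(mu) = 1/sigma^2.
sigma = 20, so sigma^2 = 400.
I(mu) = 1/400 = 0.0025

0.0025


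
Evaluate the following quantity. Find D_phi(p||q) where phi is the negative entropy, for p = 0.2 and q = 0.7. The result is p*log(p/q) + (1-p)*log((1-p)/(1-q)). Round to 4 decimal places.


Bregman divergence with negative entropy generator:
D = p*log(p/q) + (1-p)*log((1-p)/(1-q)).
p = 0.2, q = 0.7.
p*log(p/q) = 0.2*log(0.2/0.7) = -0.250553.
(1-p)*log((1-p)/(1-q)) = 0.8*log(0.8/0.3) = 0.784663.
D = -0.250553 + 0.784663 = 0.5341

0.5341


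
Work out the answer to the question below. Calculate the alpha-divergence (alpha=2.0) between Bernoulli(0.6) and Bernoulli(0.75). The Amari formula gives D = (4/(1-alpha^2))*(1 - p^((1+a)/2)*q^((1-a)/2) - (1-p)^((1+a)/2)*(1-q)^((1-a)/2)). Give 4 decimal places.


Amari alpha-divergence:
D = (4/(1-alpha^2))*(1 - p^((1+a)/2)*q^((1-a)/2) - (1-p)^((1+a)/2)*(1-q)^((1-a)/2)).
alpha = 2.0, p = 0.6, q = 0.75.
e1 = (1+alpha)/2 = 1.5, e2 = (1-alpha)/2 = -0.5.
t1 = p^e1 * q^e2 = 0.6^1.5 * 0.75^-0.5 = 0.536656.
t2 = (1-p)^e1 * (1-q)^e2 = 0.4^1.5 * 0.25^-0.5 = 0.505964.
4/(1-alpha^2) = -1.333333.
D = -1.333333*(1 - 0.536656 - 0.505964) = 0.0568

0.0568


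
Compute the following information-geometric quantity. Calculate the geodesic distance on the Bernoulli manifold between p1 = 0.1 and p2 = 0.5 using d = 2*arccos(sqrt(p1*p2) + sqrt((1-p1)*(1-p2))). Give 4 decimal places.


Geodesic distance on Bernoulli manifold:
d(p1,p2) = 2*arccos(sqrt(p1*p2) + sqrt((1-p1)*(1-p2))).
sqrt(p1*p2) = sqrt(0.1*0.5) = 0.223607.
sqrt((1-p1)*(1-p2)) = sqrt(0.9*0.5) = 0.67082.
arg = 0.223607 + 0.67082 = 0.894427.
d = 2*arccos(0.894427) = 0.9273

0.9273


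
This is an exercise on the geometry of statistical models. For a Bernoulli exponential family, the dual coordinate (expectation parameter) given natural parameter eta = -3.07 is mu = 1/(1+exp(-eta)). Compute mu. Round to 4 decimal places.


Dual coordinate (expectation parameter) for Bernoulli:
mu = 1/(1+exp(-eta)).
eta = -3.07.
exp(-eta) = exp(3.07) = 21.541903.
mu = 1/(1+21.541903) = 0.0444

0.0444


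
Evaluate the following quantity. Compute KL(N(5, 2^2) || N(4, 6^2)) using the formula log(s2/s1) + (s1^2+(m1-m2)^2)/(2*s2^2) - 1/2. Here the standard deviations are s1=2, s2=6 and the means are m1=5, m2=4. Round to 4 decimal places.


KL divergence between normal distributions:
KL = log(s2/s1) + (s1^2 + (m1-m2)^2)/(2*s2^2) - 1/2.
log(6/2) = 1.098612.
(2^2 + (5-4)^2)/(2*6^2) = (4 + 1)/72 = 0.069444.
KL = 1.098612 + 0.069444 - 0.5 = 0.6681

0.6681


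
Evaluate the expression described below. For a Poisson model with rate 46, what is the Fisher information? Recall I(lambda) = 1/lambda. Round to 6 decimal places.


Fisher information for Poisson: I(lambda) = 1/lambda.
lambda = 46.
I(lambda) = 1/46 = 0.021739

0.021739


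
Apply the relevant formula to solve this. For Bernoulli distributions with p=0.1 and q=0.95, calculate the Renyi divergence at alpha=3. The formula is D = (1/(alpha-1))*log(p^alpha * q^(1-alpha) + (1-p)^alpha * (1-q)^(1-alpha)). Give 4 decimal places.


Renyi divergence of order alpha between Bernoulli distributions:
D = (1/(alpha-1))*log(p^alpha * q^(1-alpha) + (1-p)^alpha * (1-q)^(1-alpha)).
alpha = 3, p = 0.1, q = 0.95.
p^alpha * q^(1-alpha) = 0.1^3 * 0.95^-2 = 0.001108.
(1-p)^alpha * (1-q)^(1-alpha) = 0.9^3 * 0.05^-2 = 291.6.
sum = 0.001108 + 291.6 = 291.601108.
D = (1/2)*log(291.601108) = 2.8377

2.8377


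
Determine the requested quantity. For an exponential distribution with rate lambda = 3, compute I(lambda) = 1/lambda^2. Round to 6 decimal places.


Fisher information for exponential: I(lambda) = 1/lambda^2.
lambda = 3, lambda^2 = 9.
I = 1/9 = 0.111111

0.111111


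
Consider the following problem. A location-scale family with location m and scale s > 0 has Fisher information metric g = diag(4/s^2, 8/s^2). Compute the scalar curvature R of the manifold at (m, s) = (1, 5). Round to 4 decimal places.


The metric has the form g = (A dm^2 + B ds^2)/s^2 with A = 4, B = 8.
Substitute u = sqrt(A/B)*m: g = B*(du^2 + ds^2)/s^2, i.e. B times the
Poincare upper half-plane metric, which has constant Gaussian curvature -1.
Scaling a 2D metric by a constant c divides the Gaussian curvature by c,
so K = -1/B = -1/(8) = -0.1250 everywhere (the point (m, s) = (1, 5) is irrelevant:
the curvature is constant).
Scalar curvature in dimension 2: R = 2K = -2/(8) = -0.2500.

-0.2500


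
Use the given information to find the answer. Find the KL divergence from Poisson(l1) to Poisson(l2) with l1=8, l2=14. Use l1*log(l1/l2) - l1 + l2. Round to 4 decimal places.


KL divergence for Poisson:
KL = l1*log(l1/l2) - l1 + l2.
l1 = 8, l2 = 14.
log(8/14) = -0.559616.
l1*log(l1/l2) = 8 * -0.559616 = -4.476926.
KL = -4.476926 - 8 + 14 = 1.5231

1.5231


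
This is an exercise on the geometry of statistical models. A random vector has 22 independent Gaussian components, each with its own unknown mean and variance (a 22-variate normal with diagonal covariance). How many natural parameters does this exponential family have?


Exponential family dimension calculation:
Each univariate normal has two natural parameters (mu/sigma^2 and -1/(2 sigma^2)).
With 22 independent components, dim = 2 * 22 = 44.

44


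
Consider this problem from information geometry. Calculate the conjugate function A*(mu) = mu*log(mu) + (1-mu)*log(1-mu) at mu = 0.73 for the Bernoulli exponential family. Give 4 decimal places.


Legendre transform for Bernoulli:
A*(mu) = mu*log(mu) + (1-mu)*log(1-mu).
mu = 0.73, 1-mu = 0.27.
mu*log(mu) = 0.73*log(0.73) = -0.229739.
(1-mu)*log(1-mu) = 0.27*log(0.27) = -0.35352.
A* = -0.229739 + -0.35352 = -0.5833

-0.5833


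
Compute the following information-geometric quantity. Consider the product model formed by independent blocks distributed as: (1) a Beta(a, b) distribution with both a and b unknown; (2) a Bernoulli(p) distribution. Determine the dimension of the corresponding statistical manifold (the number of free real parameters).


The dimension of a statistical manifold equals the number of free
(independent) real parameters of the model. For a product of independent
blocks the parameter counts add.
- Beta (a, b): 2.
- Bernoulli (p): 1.
Total = 2 + 1 = 3.
Dimension = 3

3


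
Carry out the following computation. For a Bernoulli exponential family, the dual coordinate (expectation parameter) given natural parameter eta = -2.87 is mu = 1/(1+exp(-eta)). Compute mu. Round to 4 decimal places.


Dual coordinate (expectation parameter) for Bernoulli:
mu = 1/(1+exp(-eta)).
eta = -2.87.
exp(-eta) = exp(2.87) = 17.637018.
mu = 1/(1+17.637018) = 0.0537

0.0537


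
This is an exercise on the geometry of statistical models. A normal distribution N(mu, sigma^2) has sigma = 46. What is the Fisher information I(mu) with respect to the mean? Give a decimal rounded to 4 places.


The Fisher information for the mean of a normal distribution is I(mu) = 1/sigma^2.
sigma = 46, so sigma^2 = 2116.
I(mu) = 1/2116 = 0.0005

0.0005


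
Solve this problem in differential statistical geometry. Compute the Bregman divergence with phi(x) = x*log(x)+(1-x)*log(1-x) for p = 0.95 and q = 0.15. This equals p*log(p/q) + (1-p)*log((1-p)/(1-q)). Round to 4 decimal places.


Bregman divergence with negative entropy generator:
D = p*log(p/q) + (1-p)*log((1-p)/(1-q)).
p = 0.95, q = 0.15.
p*log(p/q) = 0.95*log(0.95/0.15) = 1.753535.
(1-p)*log((1-p)/(1-q)) = 0.05*log(0.05/0.85) = -0.141661.
D = 1.753535 + -0.141661 = 1.6119

1.6119


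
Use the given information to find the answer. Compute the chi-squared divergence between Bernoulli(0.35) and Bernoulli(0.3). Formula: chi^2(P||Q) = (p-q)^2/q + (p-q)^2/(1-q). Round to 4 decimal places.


Chi-squared divergence between Bernoulli distributions:
chi^2 = (p-q)^2/q + (p-q)^2/(1-q).
p = 0.35, q = 0.3, p-q = 0.05.
(p-q)^2 = 0.0025.
term1 = 0.0025/0.3 = 0.008333.
term2 = 0.0025/0.7 = 0.003571.
chi^2 = 0.008333 + 0.003571 = 0.0119

0.0119


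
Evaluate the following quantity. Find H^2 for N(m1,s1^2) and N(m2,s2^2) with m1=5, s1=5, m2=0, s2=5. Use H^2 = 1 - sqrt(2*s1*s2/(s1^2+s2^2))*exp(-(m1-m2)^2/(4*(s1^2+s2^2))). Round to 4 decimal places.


Squared Hellinger distance for Gaussians:
H^2 = 1 - sqrt(2*s1*s2/(s1^2+s2^2)) * exp(-(m1-m2)^2/(4*(s1^2+s2^2))).
s1^2 = 25, s2^2 = 25, s1^2+s2^2 = 50.
sqrt(2*5*5/(50)) = 1.0.
(m1-m2)^2 = (5)^2 = 25.
exp(-25/(4*50)) = exp(-0.125) = 0.882497.
H^2 = 1 - 1.0*0.882497 = 0.1175

0.1175


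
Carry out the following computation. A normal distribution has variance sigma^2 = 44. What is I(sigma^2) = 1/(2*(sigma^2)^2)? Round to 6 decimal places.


Fisher information for variance: I(sigma^2) = 1/(2*sigma^4).
sigma^2 = 44, so sigma^4 = 1936.
I = 1/(2*1936) = 1/3872 = 0.000258

0.000258
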